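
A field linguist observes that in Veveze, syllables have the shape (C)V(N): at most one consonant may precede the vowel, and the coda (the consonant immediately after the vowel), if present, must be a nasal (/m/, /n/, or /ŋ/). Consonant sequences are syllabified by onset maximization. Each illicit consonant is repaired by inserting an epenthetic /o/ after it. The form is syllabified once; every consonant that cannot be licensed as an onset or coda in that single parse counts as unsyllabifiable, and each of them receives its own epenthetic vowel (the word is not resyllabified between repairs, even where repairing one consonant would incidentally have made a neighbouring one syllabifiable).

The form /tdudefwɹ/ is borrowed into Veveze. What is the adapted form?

The consonants /t/, /f/, /w/, /ɹ/ cannot be parsed into a legal (C)V(N) syllable (only a nasal (/m/, /n/, or /ŋ/) is licensed in coda position; onsets are limited to one consonant).
Each unlicensed consonant becomes the onset of a new syllable: /t/ → /to/, /f/ → /fo/, /w/ → /wo/, /ɹ/ → /ɹo/.

todudefowoɹo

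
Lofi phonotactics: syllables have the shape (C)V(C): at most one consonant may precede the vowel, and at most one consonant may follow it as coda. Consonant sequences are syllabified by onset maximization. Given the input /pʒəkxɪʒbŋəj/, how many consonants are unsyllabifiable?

2

Syllabifying with onset maximization leaves /p/, /b/ stranded (at most one coda consonant is licensed; onsets are limited to one consonant).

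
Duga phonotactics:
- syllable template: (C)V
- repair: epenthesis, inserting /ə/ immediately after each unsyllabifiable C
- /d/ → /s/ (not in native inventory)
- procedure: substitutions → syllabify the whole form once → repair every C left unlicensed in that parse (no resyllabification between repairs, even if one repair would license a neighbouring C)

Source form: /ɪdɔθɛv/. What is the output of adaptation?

Substitution: /d/ → /s/, giving /ɪsɔθɛv/.
The consonants /v/ cannot be parsed into a legal (C)V syllable (no codas are permitted; onsets are limited to one consonant).
Inserting the epenthetic vowel yields /v/ → /və/.

ɪsɔθɛvə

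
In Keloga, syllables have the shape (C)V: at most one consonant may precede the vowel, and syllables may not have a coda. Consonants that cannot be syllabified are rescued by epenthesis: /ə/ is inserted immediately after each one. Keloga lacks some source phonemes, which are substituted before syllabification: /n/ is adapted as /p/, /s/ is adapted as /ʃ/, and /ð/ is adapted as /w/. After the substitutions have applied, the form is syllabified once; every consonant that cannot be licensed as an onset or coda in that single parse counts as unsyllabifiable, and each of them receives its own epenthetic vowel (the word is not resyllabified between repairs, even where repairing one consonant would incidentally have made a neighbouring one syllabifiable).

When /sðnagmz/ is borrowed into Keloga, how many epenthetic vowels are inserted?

After substitution the input is /ʃwpagmz/.
The unsyllabifiable consonants are /ʃ/, /w/, /g/, /m/, /z/; each receives one epenthetic vowel.

5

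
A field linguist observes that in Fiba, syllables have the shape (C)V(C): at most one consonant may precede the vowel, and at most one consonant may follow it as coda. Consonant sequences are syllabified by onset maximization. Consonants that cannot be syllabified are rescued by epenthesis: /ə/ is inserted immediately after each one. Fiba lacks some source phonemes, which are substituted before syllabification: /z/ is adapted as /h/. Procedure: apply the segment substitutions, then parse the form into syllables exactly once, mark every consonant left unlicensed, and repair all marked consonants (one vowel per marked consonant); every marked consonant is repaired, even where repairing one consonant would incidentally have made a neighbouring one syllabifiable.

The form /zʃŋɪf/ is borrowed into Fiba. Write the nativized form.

Substitution: /z/ → /h/, giving /hʃŋɪf/.
The consonants /h/, /ʃ/ cannot be parsed into a legal (C)V(C) syllable (at most one coda consonant is licensed; onsets are limited to one consonant).
Each unlicensed consonant becomes the onset of a new syllable: /h/ → /hə/, /ʃ/ → /ʃə/.

həʃəŋɪf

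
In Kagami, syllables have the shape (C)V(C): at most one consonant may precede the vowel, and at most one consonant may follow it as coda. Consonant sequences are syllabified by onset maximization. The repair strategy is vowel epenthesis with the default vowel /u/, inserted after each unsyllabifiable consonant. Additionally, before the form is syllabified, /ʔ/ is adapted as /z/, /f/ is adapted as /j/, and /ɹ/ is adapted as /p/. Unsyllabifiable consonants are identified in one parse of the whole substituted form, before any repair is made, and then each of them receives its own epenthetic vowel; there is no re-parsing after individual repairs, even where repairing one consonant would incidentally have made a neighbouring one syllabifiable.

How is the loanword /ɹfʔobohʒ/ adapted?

Substitution: /ɹ/ → /p/, /f/ → /j/, /ʔ/ → /z/, giving /pjzobohʒ/.
Under (C)V(C), the unsyllabifiable consonants are /p/, /j/, /ʒ/ (at most one coda consonant is licensed; onsets are limited to one consonant).
Epenthesis after each stranded consonant: /p/ → /pu/, /j/ → /ju/, /ʒ/ → /ʒu/.

pujuzobohʒu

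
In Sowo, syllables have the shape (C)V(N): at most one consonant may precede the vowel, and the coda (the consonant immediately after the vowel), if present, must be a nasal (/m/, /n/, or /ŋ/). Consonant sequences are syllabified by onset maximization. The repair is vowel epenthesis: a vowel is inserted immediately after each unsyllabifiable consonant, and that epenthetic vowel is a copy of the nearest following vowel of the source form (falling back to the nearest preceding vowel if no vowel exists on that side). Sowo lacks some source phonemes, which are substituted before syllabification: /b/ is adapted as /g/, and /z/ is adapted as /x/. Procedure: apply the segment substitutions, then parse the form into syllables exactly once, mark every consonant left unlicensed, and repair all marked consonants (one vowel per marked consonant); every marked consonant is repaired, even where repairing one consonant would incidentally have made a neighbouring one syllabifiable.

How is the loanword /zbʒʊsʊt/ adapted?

Substitution: /z/ → /x/, /b/ → /g/, giving /xgʒʊsʊt/.
Under (C)V(N), the unsyllabifiable consonants are /x/, /g/, /t/ (only a nasal (/m/, /n/, or /ŋ/) is licensed in coda position; onsets are limited to one consonant).
Each unlicensed consonant becomes the onset of a new syllable: /x/ → /xʊ/, /g/ → /gʊ/, /t/ → /tʊ/.

xʊgʊʒʊsʊtʊ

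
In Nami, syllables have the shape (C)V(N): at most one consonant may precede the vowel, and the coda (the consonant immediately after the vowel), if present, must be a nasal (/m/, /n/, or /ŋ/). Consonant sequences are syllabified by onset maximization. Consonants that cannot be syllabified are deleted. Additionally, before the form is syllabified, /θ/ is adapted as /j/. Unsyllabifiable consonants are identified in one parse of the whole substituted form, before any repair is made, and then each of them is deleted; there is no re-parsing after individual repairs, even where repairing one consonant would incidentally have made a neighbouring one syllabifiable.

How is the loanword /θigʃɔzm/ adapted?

Substitution: /θ/ → /j/, giving /jigʃɔzm/.
The consonants /g/, /z/, /m/ cannot be parsed into a legal (C)V(N) syllable (only a nasal (/m/, /n/, or /ŋ/) is licensed in coda position; onsets are limited to one consonant).
Deletion applies to /g/, /z/, /m/.

jiʃɔ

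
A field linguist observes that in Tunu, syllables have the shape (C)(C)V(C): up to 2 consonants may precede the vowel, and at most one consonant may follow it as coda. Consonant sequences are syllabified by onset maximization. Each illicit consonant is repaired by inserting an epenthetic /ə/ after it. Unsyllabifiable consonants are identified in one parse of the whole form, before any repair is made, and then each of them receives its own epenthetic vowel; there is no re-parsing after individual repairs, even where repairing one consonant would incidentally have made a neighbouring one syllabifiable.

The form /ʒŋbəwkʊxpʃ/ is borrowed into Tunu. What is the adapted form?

ʒəŋbəwkʊxpəʃə

Syllabifying with onset maximization leaves /ʒ/, /p/, /ʃ/ stranded (at most one coda consonant is licensed; onsets may contain at most 2 consonants).
Inserting the epenthetic vowel yields /ʒ/ → /ʒə/, /p/ → /pə/, /ʃ/ → /ʃə/.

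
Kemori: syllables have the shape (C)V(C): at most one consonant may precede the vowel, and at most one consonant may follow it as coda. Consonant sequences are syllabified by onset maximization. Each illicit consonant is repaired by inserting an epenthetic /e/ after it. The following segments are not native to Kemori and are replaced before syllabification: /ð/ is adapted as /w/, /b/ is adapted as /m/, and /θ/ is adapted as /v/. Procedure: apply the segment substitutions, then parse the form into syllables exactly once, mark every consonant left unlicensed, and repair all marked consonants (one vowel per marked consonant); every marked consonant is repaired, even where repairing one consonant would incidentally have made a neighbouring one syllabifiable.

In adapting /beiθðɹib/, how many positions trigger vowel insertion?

After substitution the input is /meivwɹim/.
The unsyllabifiable consonants are /w/; each receives one epenthetic vowel.

1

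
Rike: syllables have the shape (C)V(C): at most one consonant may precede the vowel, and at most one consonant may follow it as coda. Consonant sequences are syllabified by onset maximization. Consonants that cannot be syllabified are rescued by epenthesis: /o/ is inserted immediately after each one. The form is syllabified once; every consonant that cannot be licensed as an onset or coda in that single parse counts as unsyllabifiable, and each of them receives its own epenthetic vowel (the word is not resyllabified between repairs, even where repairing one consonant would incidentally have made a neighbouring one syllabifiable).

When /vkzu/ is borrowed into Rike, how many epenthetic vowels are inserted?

2

The unsyllabifiable consonants are /v/, /k/; each receives one epenthetic vowel.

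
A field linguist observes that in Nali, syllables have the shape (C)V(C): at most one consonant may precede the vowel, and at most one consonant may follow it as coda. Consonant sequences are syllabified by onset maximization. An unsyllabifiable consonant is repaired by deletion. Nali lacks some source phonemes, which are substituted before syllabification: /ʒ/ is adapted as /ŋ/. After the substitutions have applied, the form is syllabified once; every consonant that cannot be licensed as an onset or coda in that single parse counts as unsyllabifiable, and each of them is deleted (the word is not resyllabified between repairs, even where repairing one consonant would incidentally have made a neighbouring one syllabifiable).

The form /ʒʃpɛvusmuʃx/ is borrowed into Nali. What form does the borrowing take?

Substitution: /ʒ/ → /ŋ/, giving /ŋʃpɛvusmuʃx/.
Under (C)V(C), the unsyllabifiable consonants are /ŋ/, /ʃ/, /x/ (at most one coda consonant is licensed; onsets are limited to one consonant).
Deletion applies to /ŋ/, /ʃ/, /x/.

pɛvusmuʃ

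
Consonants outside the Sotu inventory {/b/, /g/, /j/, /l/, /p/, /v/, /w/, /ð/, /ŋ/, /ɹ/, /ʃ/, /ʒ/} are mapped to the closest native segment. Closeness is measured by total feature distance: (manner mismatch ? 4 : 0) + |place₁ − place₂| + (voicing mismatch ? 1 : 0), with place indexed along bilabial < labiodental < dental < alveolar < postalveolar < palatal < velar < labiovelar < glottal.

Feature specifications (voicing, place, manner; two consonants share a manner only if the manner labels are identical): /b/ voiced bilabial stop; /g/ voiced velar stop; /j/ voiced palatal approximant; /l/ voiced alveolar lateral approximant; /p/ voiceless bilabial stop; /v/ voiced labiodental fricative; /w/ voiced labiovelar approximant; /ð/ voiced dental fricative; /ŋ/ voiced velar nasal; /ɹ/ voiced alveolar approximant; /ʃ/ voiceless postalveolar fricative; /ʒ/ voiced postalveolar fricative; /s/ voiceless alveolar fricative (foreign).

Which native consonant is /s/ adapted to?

/ʃ/ is closest: same manner (fricative), place distance 1 (alveolar→postalveolar), same voicing; total 1. Next closest is /ð/ at distance 2.

ʃ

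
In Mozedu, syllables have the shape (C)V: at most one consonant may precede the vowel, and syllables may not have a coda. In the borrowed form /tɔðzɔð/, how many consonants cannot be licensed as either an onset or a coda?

2

Syllabifying with onset maximization leaves /ð/, /ð/ stranded (no codas are permitted; onsets are limited to one consonant).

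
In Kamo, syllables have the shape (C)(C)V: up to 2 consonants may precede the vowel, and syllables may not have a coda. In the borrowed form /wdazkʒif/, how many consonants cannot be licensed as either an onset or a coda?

2

The consonants /z/, /f/ cannot be parsed into a legal (C)(C)V syllable (no codas are permitted; onsets may contain at most 2 consonants).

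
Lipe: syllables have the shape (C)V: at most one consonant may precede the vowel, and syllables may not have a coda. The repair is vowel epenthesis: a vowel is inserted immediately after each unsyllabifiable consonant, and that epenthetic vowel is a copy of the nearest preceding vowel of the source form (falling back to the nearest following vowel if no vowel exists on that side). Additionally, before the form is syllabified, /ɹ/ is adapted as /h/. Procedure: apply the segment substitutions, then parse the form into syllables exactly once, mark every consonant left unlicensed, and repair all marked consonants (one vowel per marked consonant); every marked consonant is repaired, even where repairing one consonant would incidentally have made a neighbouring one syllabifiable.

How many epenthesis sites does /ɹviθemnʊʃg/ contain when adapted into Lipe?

After substitution the input is /hviθemnʊʃg/.
The unsyllabifiable consonants are /h/, /m/, /ʃ/, /g/; each receives one epenthetic vowel.

4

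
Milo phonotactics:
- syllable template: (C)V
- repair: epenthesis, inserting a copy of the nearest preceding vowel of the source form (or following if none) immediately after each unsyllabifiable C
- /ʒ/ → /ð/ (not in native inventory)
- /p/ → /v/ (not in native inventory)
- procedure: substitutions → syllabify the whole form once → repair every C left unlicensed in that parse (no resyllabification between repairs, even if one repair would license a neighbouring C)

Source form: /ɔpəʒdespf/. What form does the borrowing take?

ɔvəðədesevefe

Substitution: /p/ → /v/, /ʒ/ → /ð/, giving /ɔvəðdesvf/.
Under (C)V, the unsyllabifiable consonants are /ð/, /s/, /v/, /f/ (no codas are permitted; onsets are limited to one consonant).
Each unlicensed consonant becomes the onset of a new syllable: /ð/ → /ðə/, /s/ → /se/, /v/ → /ve/, /f/ → /fe/.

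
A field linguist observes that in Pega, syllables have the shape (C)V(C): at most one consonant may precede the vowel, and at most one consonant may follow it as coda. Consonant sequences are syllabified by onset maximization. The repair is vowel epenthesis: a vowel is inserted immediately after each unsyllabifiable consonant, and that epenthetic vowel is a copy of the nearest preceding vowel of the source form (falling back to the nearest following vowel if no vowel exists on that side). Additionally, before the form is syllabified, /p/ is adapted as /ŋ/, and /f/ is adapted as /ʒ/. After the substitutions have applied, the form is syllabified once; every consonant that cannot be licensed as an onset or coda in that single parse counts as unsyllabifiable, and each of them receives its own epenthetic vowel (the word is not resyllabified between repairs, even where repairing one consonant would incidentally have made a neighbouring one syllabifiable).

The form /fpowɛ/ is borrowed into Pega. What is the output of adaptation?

Substitution: /f/ → /ʒ/, /p/ → /ŋ/, giving /ʒŋowɛ/.
Under (C)V(C), the unsyllabifiable consonants are /ʒ/ (at most one coda consonant is licensed; onsets are limited to one consonant).
Epenthesis after each stranded consonant: /ʒ/ → /ʒo/.

ʒoŋowɛ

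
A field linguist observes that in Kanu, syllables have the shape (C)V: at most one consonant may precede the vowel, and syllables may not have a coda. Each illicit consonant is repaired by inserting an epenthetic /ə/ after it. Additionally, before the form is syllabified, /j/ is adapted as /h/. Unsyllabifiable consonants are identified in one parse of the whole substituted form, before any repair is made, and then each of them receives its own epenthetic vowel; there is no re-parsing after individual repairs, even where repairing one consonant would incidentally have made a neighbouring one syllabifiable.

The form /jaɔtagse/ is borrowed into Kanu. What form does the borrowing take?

Substitution: /j/ → /h/, giving /haɔtagse/.
Under (C)V, the unsyllabifiable consonants are /g/ (no codas are permitted; onsets are limited to one consonant).
Epenthesis after each stranded consonant: /g/ → /gə/.

haɔtagəse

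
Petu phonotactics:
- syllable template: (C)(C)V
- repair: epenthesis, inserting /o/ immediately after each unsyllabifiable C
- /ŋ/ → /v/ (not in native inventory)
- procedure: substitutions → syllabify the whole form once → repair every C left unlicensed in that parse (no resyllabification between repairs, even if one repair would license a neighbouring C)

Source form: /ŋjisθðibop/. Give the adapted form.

Substitution: /ŋ/ → /v/, giving /vjisθðibop/.
The consonants /s/, /p/ cannot be parsed into a legal (C)(C)V syllable (no codas are permitted; onsets may contain at most 2 consonants).
Each unlicensed consonant becomes the onset of a new syllable: /s/ → /so/, /p/ → /po/.

vjisoθðibopo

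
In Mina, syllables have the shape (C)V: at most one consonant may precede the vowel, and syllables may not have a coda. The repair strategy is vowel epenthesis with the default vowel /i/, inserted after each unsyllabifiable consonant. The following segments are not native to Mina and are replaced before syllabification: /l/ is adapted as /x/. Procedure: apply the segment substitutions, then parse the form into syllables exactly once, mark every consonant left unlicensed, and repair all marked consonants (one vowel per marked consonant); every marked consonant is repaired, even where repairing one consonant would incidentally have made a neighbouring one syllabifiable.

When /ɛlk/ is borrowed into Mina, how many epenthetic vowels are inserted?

2

After substitution the input is /ɛxk/.
The unsyllabifiable consonants are /x/, /k/; each receives one epenthetic vowel.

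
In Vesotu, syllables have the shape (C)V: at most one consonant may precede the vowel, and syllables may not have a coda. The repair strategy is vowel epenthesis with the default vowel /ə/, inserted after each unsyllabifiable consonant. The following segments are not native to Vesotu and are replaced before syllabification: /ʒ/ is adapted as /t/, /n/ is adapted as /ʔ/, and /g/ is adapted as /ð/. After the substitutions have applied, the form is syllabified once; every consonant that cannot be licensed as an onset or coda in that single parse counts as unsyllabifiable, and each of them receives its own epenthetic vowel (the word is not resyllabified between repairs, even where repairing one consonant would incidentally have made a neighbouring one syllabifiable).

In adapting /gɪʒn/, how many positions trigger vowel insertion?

After substitution the input is /ðɪtʔ/.
The unsyllabifiable consonants are /t/, /ʔ/; each receives one epenthetic vowel.

2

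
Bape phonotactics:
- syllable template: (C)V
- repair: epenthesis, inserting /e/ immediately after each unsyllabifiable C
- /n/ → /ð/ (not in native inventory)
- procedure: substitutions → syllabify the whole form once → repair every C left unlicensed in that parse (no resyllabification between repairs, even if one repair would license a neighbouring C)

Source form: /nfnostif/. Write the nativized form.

Substitution: /n/ → /ð/, giving /ðfðostif/.
Under (C)V, the unsyllabifiable consonants are /ð/, /f/, /s/, /f/ (no codas are permitted; onsets are limited to one consonant).
Inserting the epenthetic vowel yields /ð/ → /ðe/, /f/ → /fe/, /s/ → /se/, /f/ → /fe/.

ðefeðosetife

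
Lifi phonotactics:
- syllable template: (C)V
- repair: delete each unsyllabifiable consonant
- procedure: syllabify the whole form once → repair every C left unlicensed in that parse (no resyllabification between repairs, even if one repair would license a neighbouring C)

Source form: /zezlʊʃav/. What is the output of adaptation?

zelʊʃa

Under (C)V, the unsyllabifiable consonants are /z/, /v/ (no codas are permitted; onsets are limited to one consonant).
Deleting the stranded consonants removes /z/, /v/.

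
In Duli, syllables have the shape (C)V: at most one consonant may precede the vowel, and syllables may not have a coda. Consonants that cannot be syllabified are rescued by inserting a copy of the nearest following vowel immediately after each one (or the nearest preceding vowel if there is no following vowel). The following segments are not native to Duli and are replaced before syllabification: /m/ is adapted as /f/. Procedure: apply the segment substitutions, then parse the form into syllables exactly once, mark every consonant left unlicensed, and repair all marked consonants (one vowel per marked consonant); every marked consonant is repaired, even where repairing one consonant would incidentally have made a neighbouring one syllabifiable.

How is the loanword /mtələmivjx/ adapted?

fətələfivijixi

Substitution: /m/ → /f/, giving /ftələfivjx/.
Under (C)V, the unsyllabifiable consonants are /f/, /v/, /j/, /x/ (no codas are permitted; onsets are limited to one consonant).
Each unlicensed consonant becomes the onset of a new syllable: /f/ → /fə/, /v/ → /vi/, /j/ → /ji/, /x/ → /xi/.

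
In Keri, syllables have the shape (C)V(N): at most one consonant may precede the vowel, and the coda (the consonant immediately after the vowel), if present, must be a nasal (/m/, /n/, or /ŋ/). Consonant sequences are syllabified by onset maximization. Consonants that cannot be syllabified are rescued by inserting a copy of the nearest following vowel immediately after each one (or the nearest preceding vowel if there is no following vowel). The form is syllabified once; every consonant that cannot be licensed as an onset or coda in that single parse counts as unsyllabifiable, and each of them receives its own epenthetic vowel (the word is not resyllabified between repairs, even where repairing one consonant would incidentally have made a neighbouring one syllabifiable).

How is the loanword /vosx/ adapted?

The consonants /s/, /x/ cannot be parsed into a legal (C)V(N) syllable (only a nasal (/m/, /n/, or /ŋ/) is licensed in coda position; onsets are limited to one consonant).
Epenthesis after each stranded consonant: /s/ → /so/, /x/ → /xo/.

vosoxo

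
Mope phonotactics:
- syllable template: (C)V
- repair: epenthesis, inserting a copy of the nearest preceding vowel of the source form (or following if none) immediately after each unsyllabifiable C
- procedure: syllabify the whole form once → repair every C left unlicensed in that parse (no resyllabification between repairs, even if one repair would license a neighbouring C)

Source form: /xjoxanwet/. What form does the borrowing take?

xojoxanawete

The consonants /x/, /n/, /t/ cannot be parsed into a legal (C)V syllable (no codas are permitted; onsets are limited to one consonant).
Epenthesis after each stranded consonant: /x/ → /xo/, /n/ → /na/, /t/ → /te/.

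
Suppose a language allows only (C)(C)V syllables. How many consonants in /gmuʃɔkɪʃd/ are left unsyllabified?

2

Under (C)(C)V, the unsyllabifiable consonants are /ʃ/, /d/ (no codas are permitted; onsets may contain at most 2 consonants).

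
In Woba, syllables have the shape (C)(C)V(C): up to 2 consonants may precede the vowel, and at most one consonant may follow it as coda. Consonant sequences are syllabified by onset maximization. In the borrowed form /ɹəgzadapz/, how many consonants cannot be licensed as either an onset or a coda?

Syllabifying with onset maximization leaves /z/ stranded (at most one coda consonant is licensed; onsets may contain at most 2 consonants).

1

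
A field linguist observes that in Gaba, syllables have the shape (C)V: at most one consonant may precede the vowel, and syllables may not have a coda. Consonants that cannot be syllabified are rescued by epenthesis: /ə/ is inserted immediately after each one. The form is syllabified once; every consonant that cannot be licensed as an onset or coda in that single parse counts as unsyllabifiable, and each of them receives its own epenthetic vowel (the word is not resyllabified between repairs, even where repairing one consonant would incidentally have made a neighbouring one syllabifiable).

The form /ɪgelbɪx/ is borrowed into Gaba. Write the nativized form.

Syllabifying with onset maximization leaves /l/, /x/ stranded (no codas are permitted; onsets are limited to one consonant).
Each unlicensed consonant becomes the onset of a new syllable: /l/ → /lə/, /x/ → /xə/.

ɪgeləbɪxə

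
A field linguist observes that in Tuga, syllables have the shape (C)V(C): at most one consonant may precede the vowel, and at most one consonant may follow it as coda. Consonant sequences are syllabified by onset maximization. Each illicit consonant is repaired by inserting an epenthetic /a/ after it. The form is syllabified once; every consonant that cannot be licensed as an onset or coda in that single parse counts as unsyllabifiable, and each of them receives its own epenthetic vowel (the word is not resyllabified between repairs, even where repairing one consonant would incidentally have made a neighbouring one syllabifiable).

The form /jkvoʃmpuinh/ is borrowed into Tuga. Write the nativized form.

Under (C)V(C), the unsyllabifiable consonants are /j/, /k/, /m/, /h/ (at most one coda consonant is licensed; onsets are limited to one consonant).
Epenthesis after each stranded consonant: /j/ → /ja/, /k/ → /ka/, /m/ → /ma/, /h/ → /ha/.

jakavoʃmapuinha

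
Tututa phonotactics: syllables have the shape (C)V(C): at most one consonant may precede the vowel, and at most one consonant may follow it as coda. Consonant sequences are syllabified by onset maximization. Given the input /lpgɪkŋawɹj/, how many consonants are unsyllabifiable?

4

Syllabifying with onset maximization leaves /l/, /p/, /ɹ/, /j/ stranded (at most one coda consonant is licensed; onsets are limited to one consonant).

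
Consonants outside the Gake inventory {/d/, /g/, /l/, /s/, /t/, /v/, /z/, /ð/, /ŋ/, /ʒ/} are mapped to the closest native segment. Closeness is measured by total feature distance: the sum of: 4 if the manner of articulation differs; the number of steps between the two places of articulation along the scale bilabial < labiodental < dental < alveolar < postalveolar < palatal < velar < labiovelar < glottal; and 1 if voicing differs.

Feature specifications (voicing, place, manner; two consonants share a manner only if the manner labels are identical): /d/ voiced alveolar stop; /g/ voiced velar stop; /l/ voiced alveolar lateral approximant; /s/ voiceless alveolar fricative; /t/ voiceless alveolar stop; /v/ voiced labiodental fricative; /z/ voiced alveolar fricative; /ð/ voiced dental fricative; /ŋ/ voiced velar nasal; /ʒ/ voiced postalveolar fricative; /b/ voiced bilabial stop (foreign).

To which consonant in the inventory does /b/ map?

d

/d/ is closest: same manner (stop), place distance 3 (bilabial→alveolar), same voicing; total 3. Next closest is /t/ at distance 4.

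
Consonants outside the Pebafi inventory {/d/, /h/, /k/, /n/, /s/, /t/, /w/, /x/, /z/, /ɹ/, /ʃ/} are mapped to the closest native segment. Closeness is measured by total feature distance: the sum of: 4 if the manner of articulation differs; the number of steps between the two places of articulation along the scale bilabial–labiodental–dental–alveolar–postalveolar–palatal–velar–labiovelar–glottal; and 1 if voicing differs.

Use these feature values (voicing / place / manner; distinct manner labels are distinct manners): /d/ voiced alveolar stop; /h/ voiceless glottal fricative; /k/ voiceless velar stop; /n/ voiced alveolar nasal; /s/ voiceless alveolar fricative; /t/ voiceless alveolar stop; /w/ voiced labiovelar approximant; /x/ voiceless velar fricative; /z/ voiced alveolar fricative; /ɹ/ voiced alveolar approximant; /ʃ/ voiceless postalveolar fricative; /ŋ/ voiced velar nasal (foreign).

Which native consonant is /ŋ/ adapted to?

n

/n/ is closest: same manner (nasal), place distance 3 (velar→alveolar), same voicing; total 3. Next closest is /k/ at distance 5.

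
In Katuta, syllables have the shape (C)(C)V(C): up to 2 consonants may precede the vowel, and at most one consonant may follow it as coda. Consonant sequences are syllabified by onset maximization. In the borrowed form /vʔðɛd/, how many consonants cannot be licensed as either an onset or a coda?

Syllabifying with onset maximization leaves /v/ stranded (at most one coda consonant is licensed; onsets may contain at most 2 consonants).

1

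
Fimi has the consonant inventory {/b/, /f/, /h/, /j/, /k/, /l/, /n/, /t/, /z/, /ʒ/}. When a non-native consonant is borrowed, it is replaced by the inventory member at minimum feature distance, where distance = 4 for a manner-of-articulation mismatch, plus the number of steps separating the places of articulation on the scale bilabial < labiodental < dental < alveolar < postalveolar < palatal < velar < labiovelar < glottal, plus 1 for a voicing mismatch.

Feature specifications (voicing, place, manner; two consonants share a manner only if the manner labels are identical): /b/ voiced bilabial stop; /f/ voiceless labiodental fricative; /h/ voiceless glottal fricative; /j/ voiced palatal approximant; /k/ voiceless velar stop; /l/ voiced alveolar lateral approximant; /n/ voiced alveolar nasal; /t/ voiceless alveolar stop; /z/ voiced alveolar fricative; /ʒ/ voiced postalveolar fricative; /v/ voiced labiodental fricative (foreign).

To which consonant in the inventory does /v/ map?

/f/ is closest: same manner (fricative), place distance 0 (labiodental→labiodental), voicing differs (+1); total 1. Next closest is /z/ at distance 2.

f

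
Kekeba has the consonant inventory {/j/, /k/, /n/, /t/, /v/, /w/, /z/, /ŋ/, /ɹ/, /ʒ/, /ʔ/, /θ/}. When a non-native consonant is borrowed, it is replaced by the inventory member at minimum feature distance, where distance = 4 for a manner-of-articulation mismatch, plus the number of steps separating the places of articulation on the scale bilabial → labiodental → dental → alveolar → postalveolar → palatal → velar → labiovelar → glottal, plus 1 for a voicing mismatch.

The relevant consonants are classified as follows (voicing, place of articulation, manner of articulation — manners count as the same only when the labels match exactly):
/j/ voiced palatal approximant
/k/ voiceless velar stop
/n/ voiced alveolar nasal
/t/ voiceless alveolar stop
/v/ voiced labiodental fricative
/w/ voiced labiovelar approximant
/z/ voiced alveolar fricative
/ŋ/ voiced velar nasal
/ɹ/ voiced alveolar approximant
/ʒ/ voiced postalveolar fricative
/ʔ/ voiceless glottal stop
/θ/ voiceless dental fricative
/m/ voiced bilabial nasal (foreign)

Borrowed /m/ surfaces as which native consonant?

n

/n/ is closest: same manner (nasal), place distance 3 (bilabial→alveolar), same voicing; total 3. Next closest is /v/ at distance 5.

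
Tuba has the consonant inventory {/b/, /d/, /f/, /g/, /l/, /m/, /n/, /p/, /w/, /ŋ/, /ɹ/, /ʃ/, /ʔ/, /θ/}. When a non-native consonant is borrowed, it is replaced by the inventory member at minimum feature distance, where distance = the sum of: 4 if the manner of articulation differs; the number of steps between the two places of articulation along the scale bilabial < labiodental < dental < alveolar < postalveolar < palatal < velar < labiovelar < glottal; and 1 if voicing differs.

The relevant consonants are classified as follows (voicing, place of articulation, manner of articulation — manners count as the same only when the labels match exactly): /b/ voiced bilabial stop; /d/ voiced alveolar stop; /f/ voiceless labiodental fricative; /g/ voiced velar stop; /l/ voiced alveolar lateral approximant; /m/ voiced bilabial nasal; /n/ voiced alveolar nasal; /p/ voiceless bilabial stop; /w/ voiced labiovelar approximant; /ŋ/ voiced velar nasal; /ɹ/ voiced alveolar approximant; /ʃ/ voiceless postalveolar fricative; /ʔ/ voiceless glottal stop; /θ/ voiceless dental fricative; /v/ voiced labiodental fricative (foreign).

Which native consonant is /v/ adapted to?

f

/f/ is closest: same manner (fricative), place distance 0 (labiodental→labiodental), voicing differs (+1); total 1. Next closest is /θ/ at distance 2.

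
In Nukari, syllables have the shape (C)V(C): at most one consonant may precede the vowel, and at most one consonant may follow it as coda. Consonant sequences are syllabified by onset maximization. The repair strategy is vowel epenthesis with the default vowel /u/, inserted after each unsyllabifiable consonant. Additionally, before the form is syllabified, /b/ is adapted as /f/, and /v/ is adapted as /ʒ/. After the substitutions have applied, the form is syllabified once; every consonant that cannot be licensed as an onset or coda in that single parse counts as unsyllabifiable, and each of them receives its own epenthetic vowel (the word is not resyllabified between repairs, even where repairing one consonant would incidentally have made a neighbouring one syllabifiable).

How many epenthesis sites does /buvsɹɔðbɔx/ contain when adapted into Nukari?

1

After substitution the input is /fuʒsɹɔðfɔx/.
The unsyllabifiable consonants are /s/; each receives one epenthetic vowel.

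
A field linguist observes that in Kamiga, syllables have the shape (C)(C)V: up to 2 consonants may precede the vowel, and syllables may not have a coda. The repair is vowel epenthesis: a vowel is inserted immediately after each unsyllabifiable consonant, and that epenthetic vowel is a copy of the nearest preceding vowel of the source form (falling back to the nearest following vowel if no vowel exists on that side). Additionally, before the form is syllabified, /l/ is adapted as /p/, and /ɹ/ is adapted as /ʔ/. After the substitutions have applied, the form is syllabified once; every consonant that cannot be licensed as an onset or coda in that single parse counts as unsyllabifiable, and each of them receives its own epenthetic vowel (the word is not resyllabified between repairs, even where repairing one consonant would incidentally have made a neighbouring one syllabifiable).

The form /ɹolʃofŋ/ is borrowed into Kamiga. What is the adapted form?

Substitution: /ɹ/ → /ʔ/, /l/ → /p/, giving /ʔopʃofŋ/.
Under (C)(C)V, the unsyllabifiable consonants are /f/, /ŋ/ (no codas are permitted; onsets may contain at most 2 consonants).
Inserting the epenthetic vowel yields /f/ → /fo/, /ŋ/ → /ŋo/.

ʔopʃofoŋo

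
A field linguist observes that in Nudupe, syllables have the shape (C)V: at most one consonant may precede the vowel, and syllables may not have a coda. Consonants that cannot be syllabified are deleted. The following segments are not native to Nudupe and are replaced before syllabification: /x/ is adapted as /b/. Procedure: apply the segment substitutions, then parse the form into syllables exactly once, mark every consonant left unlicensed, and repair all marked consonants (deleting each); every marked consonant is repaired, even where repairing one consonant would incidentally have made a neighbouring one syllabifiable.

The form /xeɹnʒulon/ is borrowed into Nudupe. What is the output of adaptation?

beʒulo

Substitution: /x/ → /b/, giving /beɹnʒulon/.
Syllabifying with onset maximization leaves /ɹ/, /n/, /n/ stranded (no codas are permitted; onsets are limited to one consonant).
Deleting the stranded consonants removes /ɹ/, /n/, /n/.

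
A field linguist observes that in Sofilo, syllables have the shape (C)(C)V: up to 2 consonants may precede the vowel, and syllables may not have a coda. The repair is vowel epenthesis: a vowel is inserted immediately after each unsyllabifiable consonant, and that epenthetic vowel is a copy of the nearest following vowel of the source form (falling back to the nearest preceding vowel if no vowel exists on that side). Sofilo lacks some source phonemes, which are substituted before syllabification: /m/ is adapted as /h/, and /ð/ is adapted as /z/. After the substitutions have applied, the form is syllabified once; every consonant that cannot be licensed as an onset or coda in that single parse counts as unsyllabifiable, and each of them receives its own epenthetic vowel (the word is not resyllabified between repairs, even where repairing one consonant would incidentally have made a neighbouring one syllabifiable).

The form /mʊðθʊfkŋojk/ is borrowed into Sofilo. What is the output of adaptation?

hʊzθʊfokŋojoko

Substitution: /m/ → /h/, /ð/ → /z/, giving /hʊzθʊfkŋojk/.
Under (C)(C)V, the unsyllabifiable consonants are /f/, /j/, /k/ (no codas are permitted; onsets may contain at most 2 consonants).
Epenthesis after each stranded consonant: /f/ → /fo/, /j/ → /jo/, /k/ → /ko/.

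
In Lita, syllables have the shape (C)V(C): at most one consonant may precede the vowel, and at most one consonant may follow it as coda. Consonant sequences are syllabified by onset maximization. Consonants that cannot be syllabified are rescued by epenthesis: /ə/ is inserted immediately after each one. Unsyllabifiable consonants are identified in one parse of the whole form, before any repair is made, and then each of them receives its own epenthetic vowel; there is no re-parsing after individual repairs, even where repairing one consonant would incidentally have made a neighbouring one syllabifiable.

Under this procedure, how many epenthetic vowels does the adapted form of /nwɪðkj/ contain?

3

The unsyllabifiable consonants are /n/, /k/, /j/; each receives one epenthetic vowel.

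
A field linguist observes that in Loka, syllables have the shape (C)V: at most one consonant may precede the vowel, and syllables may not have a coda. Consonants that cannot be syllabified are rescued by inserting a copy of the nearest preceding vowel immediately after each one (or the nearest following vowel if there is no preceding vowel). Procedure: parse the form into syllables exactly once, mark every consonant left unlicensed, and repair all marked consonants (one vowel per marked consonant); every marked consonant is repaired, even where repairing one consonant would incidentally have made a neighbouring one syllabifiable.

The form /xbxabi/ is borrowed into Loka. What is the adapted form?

xabaxabi

Under (C)V, the unsyllabifiable consonants are /x/, /b/ (no codas are permitted; onsets are limited to one consonant).
Epenthesis after each stranded consonant: /x/ → /xa/, /b/ → /ba/.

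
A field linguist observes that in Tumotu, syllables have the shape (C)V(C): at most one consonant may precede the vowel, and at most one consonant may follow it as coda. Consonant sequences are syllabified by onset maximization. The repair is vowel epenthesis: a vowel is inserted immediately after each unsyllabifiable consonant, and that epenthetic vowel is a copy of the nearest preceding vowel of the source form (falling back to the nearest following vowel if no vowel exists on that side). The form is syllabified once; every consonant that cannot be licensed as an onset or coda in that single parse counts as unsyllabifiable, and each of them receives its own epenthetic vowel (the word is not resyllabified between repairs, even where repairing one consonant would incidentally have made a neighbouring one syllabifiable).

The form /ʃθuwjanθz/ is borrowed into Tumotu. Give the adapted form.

Under (C)V(C), the unsyllabifiable consonants are /ʃ/, /θ/, /z/ (at most one coda consonant is licensed; onsets are limited to one consonant).
Each unlicensed consonant becomes the onset of a new syllable: /ʃ/ → /ʃu/, /θ/ → /θa/, /z/ → /za/.

ʃuθuwjanθaza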